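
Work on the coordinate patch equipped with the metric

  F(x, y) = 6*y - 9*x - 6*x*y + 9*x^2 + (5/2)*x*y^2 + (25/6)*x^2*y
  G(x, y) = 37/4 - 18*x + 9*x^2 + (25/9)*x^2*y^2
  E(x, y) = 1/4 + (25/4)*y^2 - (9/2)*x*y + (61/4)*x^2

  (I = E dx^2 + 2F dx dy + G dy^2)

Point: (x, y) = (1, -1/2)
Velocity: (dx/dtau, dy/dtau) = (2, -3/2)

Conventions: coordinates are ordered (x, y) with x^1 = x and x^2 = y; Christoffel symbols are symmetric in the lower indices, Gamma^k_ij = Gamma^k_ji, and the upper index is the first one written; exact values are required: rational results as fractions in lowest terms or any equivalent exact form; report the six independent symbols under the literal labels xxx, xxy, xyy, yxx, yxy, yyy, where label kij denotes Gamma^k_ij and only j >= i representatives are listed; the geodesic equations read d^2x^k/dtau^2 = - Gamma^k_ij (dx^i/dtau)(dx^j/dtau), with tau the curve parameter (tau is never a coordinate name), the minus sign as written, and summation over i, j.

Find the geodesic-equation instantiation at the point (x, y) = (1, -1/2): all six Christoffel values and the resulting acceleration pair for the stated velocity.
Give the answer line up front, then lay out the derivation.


Answer: Gamma_xxx = 20528/9281, Gamma_xxy = -7022/27843, Gamma_xyy = -5740/83529, Gamma_yxx = 167637/9281, Gamma_yxy = 3210/9281, Gamma_yyy = -43900/27843; accelerations (d^2x/dtau^2, d^2y/dtau^2) = (-94721/9281, -618363/9281)

E = 309/16, F = -35/24, G = 17/18 at the point
E_x = 131/4, E_y = -43/4, F_x = 203/24, F_y = 5/3, G_x = 25/18, G_y = -25/9
EG - F^2 = 9281/576;  g^inv = (576/9281) * [[17/18, 35/24], [35/24, 309/16]]
first-kind symbols [ij,l] = (1/2)(d_i g_jl + d_j g_il - d_l g_ij): [xx,x] = E_x/2 = 131/8, [xx,y] = F_x - E_y/2 = 83/6, [xy,x] = E_y/2 = -43/8, [xy,y] = G_x/2 = 25/36, [yy,x] = F_y - G_x/2 = 35/36, [yy,y] = G_y/2 = -25/18
Gamma^x_ij = (G*[ij,x] - F*[ij,y])/(EG - F^2), Gamma^y_ij = (E*[ij,y] - F*[ij,x])/(EG - F^2)
Gamma_xxx = 20528/9281, Gamma_xxy = -7022/27843, Gamma_xyy = -5740/83529, Gamma_yxx = 167637/9281, Gamma_yxy = 3210/9281, Gamma_yyy = -43900/27843
d^2x/dtau^2 = -(Gamma_xxx*(2)^2 + 2*Gamma_xxy*(2)*(-3/2) + Gamma_xyy*(-3/2)^2) = -94721/9281
d^2y/dtau^2 = -(Gamma_yxx*(2)^2 + 2*Gamma_yxy*(2)*(-3/2) + Gamma_yyy*(-3/2)^2) = -618363/9281


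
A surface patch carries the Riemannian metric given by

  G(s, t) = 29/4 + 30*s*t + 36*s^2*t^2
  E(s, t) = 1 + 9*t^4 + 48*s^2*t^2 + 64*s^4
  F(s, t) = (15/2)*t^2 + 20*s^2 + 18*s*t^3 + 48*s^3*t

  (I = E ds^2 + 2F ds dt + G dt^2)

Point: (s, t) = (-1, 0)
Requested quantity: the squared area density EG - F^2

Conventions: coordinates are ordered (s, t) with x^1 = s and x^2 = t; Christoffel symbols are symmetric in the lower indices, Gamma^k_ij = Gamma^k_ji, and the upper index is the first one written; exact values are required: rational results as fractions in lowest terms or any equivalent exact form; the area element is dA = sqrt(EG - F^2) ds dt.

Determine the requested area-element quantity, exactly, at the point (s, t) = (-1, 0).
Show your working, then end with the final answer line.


E = 65, F = 20, G = 29/4; EG - F^2 = 285/4

Answer: EG - F^2 = 285/4


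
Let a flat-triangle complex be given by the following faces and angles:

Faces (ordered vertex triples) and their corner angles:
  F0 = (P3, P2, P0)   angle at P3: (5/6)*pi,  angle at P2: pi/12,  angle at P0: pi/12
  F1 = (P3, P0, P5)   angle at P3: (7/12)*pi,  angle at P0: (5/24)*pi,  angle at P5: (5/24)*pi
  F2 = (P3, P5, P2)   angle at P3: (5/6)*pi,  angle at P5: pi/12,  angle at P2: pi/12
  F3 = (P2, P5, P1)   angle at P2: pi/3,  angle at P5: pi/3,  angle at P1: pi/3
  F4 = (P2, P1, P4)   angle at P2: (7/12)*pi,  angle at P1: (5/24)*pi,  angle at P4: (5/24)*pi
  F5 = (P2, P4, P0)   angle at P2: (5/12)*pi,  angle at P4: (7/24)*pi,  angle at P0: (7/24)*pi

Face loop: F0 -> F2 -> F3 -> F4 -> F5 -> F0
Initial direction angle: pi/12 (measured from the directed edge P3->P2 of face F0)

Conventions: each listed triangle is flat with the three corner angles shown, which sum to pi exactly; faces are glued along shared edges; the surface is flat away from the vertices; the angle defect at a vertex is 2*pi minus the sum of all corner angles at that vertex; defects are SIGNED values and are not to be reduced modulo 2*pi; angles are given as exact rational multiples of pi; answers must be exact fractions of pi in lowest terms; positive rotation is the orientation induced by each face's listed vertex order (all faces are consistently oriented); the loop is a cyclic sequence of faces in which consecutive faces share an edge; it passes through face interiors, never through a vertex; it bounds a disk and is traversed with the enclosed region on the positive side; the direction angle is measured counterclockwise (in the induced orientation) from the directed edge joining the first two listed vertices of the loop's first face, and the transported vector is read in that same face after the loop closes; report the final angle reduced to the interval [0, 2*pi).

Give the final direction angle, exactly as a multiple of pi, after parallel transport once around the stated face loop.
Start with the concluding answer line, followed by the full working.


Answer: final direction angle = (7/12)*pi

enclosed vertex P2: corner angles sum to (3/2)*pi, defect = 2*pi - (3/2)*pi = pi/2
final direction = starting direction + enclosed defect total, reduced mod 2*pi (induced orientation)
final angle = pi/12 + pi/2 = (7/12)*pi (mod 2*pi)


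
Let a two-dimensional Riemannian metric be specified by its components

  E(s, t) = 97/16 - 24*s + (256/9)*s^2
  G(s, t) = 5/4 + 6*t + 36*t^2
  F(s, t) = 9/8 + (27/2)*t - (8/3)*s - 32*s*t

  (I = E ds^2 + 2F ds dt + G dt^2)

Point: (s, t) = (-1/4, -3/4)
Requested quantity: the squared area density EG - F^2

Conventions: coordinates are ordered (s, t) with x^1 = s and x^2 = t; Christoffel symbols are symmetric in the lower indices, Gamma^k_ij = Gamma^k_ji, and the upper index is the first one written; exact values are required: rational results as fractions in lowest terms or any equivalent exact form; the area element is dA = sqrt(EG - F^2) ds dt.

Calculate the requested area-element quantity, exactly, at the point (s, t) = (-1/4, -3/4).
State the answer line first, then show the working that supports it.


Answer: EG - F^2 = 4297/144

E = 1993/144, F = -43/3, G = 17; EG - F^2 = 4297/144


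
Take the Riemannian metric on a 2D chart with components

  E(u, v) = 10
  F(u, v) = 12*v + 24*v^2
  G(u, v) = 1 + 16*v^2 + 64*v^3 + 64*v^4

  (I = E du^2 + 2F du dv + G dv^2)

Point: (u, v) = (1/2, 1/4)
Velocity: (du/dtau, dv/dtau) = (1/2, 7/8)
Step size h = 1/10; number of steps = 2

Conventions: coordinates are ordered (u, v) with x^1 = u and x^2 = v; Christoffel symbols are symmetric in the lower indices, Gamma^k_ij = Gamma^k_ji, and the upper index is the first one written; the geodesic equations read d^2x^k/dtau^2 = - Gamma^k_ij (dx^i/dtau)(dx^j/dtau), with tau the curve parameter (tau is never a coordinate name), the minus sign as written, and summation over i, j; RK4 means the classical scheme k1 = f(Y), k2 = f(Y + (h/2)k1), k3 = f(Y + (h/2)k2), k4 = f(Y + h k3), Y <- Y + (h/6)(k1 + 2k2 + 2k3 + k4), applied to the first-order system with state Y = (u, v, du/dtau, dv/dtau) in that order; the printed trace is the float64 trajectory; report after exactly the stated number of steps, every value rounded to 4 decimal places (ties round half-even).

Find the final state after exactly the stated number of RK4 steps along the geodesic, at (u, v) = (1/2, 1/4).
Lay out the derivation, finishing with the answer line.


f(Y) = (du/dtau, dv/dtau, -Gamma^u_ij Y'^i Y'^j, -Gamma^v_ij Y'^i Y'^j) with the Gammas evaluated at the stage position; h = 0.100000; intermediate values shown to 6 dp
step 0: u = 0.5000, v = 0.2500, du/dtau = 0.5000, dv/dtau = 0.8750
step 1:
  k1: at (u, v) = (0.500000, 0.250000), (du/dtau, dv/dtau) = (0.500000, 0.875000); Gamma_uuu = 0.000000, Gamma_uuv = 0.000000, Gamma_uvv = 1.959184, Gamma_vuu = 0.000000, Gamma_vuv = 0.000000, Gamma_vvv = 0.979592; k1 = (0.500000, 0.875000, -1.500000, -0.750000)
  k2: at (u, v) = (0.525000, 0.293750), (du/dtau, dv/dtau) = (0.425000, 0.837500); Gamma_uuu = 0.000000, Gamma_uuv = 0.000000, Gamma_uvv = 1.936289, Gamma_vuu = 0.000000, Gamma_vuv = 0.000000, Gamma_vvv = 1.203928; k2 = (0.425000, 0.837500, -1.358125, -0.844443)
  k3: at (u, v) = (0.521250, 0.291875), (du/dtau, dv/dtau) = (0.432094, 0.832778); Gamma_uuu = 0.000000, Gamma_uuv = 0.000000, Gamma_uvv = 1.938310, Gamma_vuu = 0.000000, Gamma_vuv = 0.000000, Gamma_vvv = 1.194663; k3 = (0.432094, 0.832778, -1.344255, -0.828522)
  k4: at (u, v) = (0.543209, 0.333278), (du/dtau, dv/dtau) = (0.365575, 0.792148); Gamma_uuu = 0.000000, Gamma_uuv = 0.000000, Gamma_uvv = 1.874491, Gamma_vuu = 0.000000, Gamma_vuv = 0.000000, Gamma_vvv = 1.388188; k4 = (0.365575, 0.792148, -1.176240, -0.871085)
  Y <- Y + (h/6)(k1 + 2k2 + 2k3 + k4): u = 0.5430, v = 0.3335, du/dtau = 0.3653, dv/dtau = 0.7922
step 2:
  k1: at (u, v) = (0.542996, 0.333462), (du/dtau, dv/dtau) = (0.365317, 0.792216); Gamma_uuu = 0.000000, Gamma_uuv = 0.000000, Gamma_uvv = 1.874124, Gamma_vuu = 0.000000, Gamma_vuv = 0.000000, Gamma_vvv = 1.388989; k1 = (0.365317, 0.792216, -1.176213, -0.871739)
  k2: at (u, v) = (0.561262, 0.373073), (du/dtau, dv/dtau) = (0.306506, 0.748629); Gamma_uuu = 0.000000, Gamma_uuv = 0.000000, Gamma_uvv = 1.781272, Gamma_vuu = 0.000000, Gamma_vuv = 0.000000, Gamma_vvv = 1.547186; k2 = (0.306506, 0.748629, -0.998307, -0.867114)
  k3: at (u, v) = (0.558321, 0.370893), (du/dtau, dv/dtau) = (0.315401, 0.748861); Gamma_uuu = 0.000000, Gamma_uuv = 0.000000, Gamma_uvv = 1.787021, Gamma_vuu = 0.000000, Gamma_vuv = 0.000000, Gamma_vvv = 1.539261; k3 = (0.315401, 0.748861, -1.002148, -0.863206)
  k4: at (u, v) = (0.574536, 0.408348), (du/dtau, dv/dtau) = (0.265102, 0.705896); Gamma_uuu = 0.000000, Gamma_uuv = 0.000000, Gamma_uvv = 1.680413, Gamma_vuu = 0.000000, Gamma_vuv = 0.000000, Gamma_vvv = 1.662138; k4 = (0.265102, 0.705896, -0.837331, -0.828225)
  Y <- Y + (h/6)(k1 + 2k2 + 2k3 + k4): u = 0.5742, v = 0.4083, du/dtau = 0.2651, dv/dtau = 0.7062

Answer: u = 0.5742, v = 0.4083, du/dtau = 0.2651, dv/dtau = 0.7062


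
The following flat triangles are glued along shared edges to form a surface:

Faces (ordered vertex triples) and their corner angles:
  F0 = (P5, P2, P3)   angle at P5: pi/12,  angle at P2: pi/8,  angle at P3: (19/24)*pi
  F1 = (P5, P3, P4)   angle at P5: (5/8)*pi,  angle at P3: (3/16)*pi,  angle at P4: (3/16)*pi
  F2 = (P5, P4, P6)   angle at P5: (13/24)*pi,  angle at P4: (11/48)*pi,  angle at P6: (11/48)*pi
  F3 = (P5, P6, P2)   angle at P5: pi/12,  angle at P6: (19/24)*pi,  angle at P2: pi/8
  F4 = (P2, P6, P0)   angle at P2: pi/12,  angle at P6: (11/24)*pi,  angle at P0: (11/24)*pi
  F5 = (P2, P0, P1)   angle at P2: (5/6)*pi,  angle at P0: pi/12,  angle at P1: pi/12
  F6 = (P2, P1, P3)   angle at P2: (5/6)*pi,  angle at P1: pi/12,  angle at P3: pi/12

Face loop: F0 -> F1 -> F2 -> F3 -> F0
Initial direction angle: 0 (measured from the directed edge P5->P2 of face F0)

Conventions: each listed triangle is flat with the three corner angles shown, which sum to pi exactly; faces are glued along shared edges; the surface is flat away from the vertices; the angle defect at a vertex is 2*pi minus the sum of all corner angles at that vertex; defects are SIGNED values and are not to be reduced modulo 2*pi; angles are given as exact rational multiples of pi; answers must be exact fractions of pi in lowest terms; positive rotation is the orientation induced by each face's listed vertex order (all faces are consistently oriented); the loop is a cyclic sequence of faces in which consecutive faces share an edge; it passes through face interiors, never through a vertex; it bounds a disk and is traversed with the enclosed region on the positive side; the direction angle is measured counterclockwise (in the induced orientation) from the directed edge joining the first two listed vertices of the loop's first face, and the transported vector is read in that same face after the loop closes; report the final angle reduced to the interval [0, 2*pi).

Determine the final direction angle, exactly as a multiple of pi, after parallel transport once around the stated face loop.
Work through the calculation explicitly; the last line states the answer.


enclosed vertex P5: corner angles sum to (4/3)*pi, defect = 2*pi - (4/3)*pi = (2/3)*pi
by Gauss-Bonnet the loop rotates the vector by the enclosed defect sum (positive orientation, mod 2*pi)
final angle = 0 + (2/3)*pi = (2/3)*pi (mod 2*pi)

Answer: final direction angle = (2/3)*pi


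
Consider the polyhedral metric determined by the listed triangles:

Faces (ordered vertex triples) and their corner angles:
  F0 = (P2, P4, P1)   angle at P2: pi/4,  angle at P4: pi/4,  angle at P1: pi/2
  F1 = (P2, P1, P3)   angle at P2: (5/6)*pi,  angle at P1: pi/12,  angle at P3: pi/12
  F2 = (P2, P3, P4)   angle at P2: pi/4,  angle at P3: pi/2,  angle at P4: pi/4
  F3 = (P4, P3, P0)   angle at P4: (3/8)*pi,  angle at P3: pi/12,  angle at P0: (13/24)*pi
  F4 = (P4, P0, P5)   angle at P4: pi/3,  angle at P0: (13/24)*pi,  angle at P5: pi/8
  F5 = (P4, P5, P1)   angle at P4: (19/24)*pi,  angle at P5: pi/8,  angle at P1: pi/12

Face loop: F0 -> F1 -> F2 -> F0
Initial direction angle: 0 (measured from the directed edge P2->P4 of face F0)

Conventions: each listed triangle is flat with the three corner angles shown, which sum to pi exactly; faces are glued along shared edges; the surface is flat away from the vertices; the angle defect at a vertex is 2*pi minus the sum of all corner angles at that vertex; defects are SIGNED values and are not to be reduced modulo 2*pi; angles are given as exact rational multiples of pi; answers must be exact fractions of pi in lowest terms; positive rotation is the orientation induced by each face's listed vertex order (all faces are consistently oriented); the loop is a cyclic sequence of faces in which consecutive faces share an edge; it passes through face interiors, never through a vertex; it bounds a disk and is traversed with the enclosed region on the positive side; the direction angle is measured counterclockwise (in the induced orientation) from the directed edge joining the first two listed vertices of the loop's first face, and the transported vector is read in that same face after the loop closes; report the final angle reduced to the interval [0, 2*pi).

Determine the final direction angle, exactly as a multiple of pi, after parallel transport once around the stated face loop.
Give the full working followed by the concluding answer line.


enclosed vertex P2: corner angles sum to (4/3)*pi, defect = 2*pi - (4/3)*pi = (2/3)*pi
adding the enclosed defects to the starting angle (mod 2*pi, induced orientation) gives the holonomy
final angle = 0 + (2/3)*pi = (2/3)*pi (mod 2*pi)

Answer: final direction angle = (2/3)*pi


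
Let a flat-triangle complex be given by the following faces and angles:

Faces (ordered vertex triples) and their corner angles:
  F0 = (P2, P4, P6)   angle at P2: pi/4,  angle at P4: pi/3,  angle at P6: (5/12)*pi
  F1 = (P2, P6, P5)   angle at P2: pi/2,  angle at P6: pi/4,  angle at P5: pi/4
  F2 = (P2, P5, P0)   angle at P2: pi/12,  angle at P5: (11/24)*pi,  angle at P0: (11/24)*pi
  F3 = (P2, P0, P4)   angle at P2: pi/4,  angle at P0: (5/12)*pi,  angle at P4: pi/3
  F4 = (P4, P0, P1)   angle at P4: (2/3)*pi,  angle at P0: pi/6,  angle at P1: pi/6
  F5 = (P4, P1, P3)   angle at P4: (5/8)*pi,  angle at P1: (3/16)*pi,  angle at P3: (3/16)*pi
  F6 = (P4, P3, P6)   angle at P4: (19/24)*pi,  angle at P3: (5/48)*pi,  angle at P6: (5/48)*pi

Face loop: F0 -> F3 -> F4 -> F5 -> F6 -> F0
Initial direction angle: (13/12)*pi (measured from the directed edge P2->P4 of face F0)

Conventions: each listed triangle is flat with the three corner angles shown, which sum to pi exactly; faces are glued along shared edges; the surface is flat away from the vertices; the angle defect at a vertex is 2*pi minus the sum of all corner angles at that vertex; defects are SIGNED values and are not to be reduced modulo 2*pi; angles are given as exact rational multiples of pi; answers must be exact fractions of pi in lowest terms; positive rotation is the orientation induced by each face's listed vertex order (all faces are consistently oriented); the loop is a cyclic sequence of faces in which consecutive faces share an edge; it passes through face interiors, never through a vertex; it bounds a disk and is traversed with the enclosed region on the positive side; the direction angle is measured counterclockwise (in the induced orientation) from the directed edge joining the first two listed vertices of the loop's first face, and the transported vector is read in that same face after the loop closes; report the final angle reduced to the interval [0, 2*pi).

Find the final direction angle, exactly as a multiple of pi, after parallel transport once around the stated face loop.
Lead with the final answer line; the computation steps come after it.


Answer: final direction angle = pi/3

enclosed vertex P4: corner angles sum to (11/4)*pi, defect = 2*pi - (11/4)*pi = (-3/4)*pi
summing the enclosed defects onto the initial angle, mod 2*pi in the induced orientation:
final angle = (13/12)*pi - (3/4)*pi = pi/3 (mod 2*pi)


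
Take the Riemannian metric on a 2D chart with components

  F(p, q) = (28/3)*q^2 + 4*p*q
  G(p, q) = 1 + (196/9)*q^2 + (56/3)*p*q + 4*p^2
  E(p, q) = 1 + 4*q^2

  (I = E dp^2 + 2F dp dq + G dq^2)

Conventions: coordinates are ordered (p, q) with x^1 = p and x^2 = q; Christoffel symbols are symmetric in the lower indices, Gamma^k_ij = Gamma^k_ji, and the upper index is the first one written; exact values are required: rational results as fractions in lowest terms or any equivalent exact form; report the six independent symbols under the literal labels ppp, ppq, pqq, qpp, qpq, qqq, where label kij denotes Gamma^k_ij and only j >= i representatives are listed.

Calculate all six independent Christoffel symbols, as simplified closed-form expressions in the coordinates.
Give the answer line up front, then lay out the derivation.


Answer: Gamma_ppp = 0, Gamma_ppq = 36*q/(36*p^2 + 168*p*q + 232*q^2 + 9), Gamma_pqq = 84*q/(36*p^2 + 168*p*q + 232*q^2 + 9), Gamma_qpp = 0, Gamma_qpq = (36*p + 84*q)/(36*p^2 + 168*p*q + 232*q^2 + 9), Gamma_qqq = (84*p + 196*q)/(36*p^2 + 168*p*q + 232*q^2 + 9)

E = 1 + 4*q^2; F = (28/3)*q^2 + 4*p*q; G = 1 + (196/9)*q^2 + (56/3)*p*q + 4*p^2
Gamma^k_ij = (1/2) g^{kl} (d_i g_jl + d_j g_il - d_l g_ij), with g^inv = (1/(EG-F^2)) [[G, -F], [-F, E]]
first partials: E_p = 0, E_q = 8*q, F_p = 4*q, F_q = (56/3)*q + 4*p, G_p = (56/3)*q + 8*p, G_q = (392/9)*q + (56/3)*p
D = EG - F^2 = 1 + (232/9)*q^2 + (56/3)*p*q + 4*p^2
expanded: Gamma^p_pp = (G E_p - 2F F_p + F E_q)/(2D), Gamma^p_pq = (G E_q - F G_p)/(2D), Gamma^p_qq = (2G F_q - G G_p - F G_q)/(2D), Gamma^q_pp = (2E F_p - E E_q - F E_p)/(2D), Gamma^q_pq = (E G_p - F E_q)/(2D), Gamma^q_qq = (E G_q - 2F F_q + F G_p)/(2D); substitute and cancel common factors


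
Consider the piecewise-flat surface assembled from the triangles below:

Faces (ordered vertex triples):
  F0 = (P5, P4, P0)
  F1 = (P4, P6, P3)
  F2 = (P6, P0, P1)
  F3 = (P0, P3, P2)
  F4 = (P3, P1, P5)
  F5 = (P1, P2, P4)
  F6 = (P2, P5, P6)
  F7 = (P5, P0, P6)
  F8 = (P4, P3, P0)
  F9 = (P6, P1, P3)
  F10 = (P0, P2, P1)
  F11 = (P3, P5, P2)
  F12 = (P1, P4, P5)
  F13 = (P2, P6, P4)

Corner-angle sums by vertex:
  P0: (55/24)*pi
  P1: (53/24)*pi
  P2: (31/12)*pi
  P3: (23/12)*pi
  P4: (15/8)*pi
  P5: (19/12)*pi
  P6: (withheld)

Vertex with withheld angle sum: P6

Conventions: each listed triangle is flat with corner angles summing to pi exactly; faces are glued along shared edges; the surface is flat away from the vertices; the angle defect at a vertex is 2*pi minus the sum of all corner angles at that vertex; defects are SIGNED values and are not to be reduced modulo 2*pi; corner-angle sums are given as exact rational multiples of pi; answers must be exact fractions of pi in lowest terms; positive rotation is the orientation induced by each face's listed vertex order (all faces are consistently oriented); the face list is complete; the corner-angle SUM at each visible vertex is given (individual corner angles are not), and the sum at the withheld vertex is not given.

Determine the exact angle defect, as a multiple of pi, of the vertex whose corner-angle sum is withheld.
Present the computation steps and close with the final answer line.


V = 7, E = 21, F = 14; chi = V - E + F = 0
Gauss-Bonnet: total defect = 2*pi*chi = 0; visible defects sum to (-11/24)*pi

Answer: defect(P6) = (11/24)*pi


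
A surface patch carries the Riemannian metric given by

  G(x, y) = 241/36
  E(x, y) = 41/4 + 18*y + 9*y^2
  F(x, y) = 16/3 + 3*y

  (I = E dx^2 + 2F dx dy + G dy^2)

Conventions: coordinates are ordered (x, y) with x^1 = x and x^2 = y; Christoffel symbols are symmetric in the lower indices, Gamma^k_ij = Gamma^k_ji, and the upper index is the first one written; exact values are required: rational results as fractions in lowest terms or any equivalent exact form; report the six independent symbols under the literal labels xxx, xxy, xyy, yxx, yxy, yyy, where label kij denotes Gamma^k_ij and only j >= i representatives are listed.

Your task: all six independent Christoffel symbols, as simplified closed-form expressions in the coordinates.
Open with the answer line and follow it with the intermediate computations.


Answer: Gamma_xxx = (3888*y^2 + 10800*y + 6912)/(7380*y^2 + 12744*y + 5785), Gamma_xxy = (8676*y + 8676)/(7380*y^2 + 12744*y + 5785), Gamma_xyy = 2892/(7380*y^2 + 12744*y + 5785), Gamma_yxx = (-11664*y^3 - 34992*y^2 - 36612*y - 13284)/(7380*y^2 + 12744*y + 5785), Gamma_yxy = (-3888*y^2 - 10800*y - 6912)/(7380*y^2 + 12744*y + 5785), Gamma_yyy = (-1296*y - 2304)/(7380*y^2 + 12744*y + 5785)

E = 41/4 + 18*y + 9*y^2; F = 16/3 + 3*y; G = 241/36
Gamma^k_ij = (1/2) g^{kl} (d_i g_jl + d_j g_il - d_l g_ij), with g^inv = (1/(EG-F^2)) [[G, -F], [-F, E]]
first partials: E_x = 0, E_y = 18 + 18*y, F_x = 0, F_y = 3, G_x = 0, G_y = 0
D = EG - F^2 = 5785/144 + (177/2)*y + (205/4)*y^2
expanded: Gamma^x_xx = (G E_x - 2F F_x + F E_y)/(2D), Gamma^x_xy = (G E_y - F G_x)/(2D), Gamma^x_yy = (2G F_y - G G_x - F G_y)/(2D), Gamma^y_xx = (2E F_x - E E_y - F E_x)/(2D), Gamma^y_xy = (E G_x - F E_y)/(2D), Gamma^y_yy = (E G_y - 2F F_y + F G_x)/(2D); substitute and cancel common factors


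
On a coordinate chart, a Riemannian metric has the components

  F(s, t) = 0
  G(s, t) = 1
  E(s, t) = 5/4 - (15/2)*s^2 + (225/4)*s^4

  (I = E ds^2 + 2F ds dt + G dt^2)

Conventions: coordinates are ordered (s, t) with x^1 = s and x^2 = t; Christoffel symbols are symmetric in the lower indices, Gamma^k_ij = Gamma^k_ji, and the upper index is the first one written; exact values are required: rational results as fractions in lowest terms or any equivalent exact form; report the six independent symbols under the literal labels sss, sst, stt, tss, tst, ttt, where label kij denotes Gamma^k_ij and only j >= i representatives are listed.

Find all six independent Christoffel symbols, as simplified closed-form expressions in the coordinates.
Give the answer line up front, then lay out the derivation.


Answer: Gamma_sss = (90*s^3 - 6*s)/(45*s^4 - 6*s^2 + 1), Gamma_sst = 0, Gamma_stt = 0, Gamma_tss = 0, Gamma_tst = 0, Gamma_ttt = 0

E = 5/4 - (15/2)*s^2 + (225/4)*s^4; F = 0; G = 1
Gamma^k_ij = (1/2) g^{kl} (d_i g_jl + d_j g_il - d_l g_ij), with g^inv = (1/(EG-F^2)) [[G, -F], [-F, E]]
first partials: E_s = -15*s + 225*s^3, E_t = 0, F_s = 0, F_t = 0, G_s = 0, G_t = 0
D = EG - F^2 = 5/4 - (15/2)*s^2 + (225/4)*s^4
expanded: Gamma^s_ss = (G E_s - 2F F_s + F E_t)/(2D), Gamma^s_st = (G E_t - F G_s)/(2D), Gamma^s_tt = (2G F_t - G G_s - F G_t)/(2D), Gamma^t_ss = (2E F_s - E E_t - F E_s)/(2D), Gamma^t_st = (E G_s - F E_t)/(2D), Gamma^t_tt = (E G_t - 2F F_t + F G_s)/(2D); substitute and cancel common factors


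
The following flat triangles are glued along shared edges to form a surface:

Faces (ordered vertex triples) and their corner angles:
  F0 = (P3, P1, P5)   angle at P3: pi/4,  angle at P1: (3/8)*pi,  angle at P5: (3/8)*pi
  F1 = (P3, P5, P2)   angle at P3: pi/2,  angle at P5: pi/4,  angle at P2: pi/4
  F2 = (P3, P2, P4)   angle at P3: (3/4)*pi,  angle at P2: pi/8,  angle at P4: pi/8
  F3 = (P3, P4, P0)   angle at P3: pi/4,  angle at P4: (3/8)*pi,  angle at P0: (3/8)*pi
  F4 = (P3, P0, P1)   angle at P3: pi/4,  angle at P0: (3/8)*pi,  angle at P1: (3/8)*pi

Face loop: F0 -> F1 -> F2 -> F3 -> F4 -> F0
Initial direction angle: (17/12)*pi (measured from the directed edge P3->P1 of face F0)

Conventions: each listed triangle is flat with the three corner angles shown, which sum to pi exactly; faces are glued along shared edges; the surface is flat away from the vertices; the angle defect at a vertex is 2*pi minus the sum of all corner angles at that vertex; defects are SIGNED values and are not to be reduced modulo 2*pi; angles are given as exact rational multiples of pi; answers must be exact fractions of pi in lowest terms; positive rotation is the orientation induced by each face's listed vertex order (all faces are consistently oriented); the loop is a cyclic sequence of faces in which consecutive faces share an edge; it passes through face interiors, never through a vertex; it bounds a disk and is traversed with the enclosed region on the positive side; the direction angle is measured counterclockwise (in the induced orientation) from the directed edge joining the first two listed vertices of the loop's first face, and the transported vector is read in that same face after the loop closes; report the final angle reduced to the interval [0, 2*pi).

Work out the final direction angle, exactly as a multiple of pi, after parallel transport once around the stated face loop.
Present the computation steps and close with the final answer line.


enclosed vertex P3: corner angles sum to 2*pi, defect = 2*pi - 2*pi = 0
transport around the loop rotates by the sum of enclosed defects; add to the initial angle mod 2*pi
final angle = (17/12)*pi + 0 = (17/12)*pi (mod 2*pi)

Answer: final direction angle = (17/12)*pi


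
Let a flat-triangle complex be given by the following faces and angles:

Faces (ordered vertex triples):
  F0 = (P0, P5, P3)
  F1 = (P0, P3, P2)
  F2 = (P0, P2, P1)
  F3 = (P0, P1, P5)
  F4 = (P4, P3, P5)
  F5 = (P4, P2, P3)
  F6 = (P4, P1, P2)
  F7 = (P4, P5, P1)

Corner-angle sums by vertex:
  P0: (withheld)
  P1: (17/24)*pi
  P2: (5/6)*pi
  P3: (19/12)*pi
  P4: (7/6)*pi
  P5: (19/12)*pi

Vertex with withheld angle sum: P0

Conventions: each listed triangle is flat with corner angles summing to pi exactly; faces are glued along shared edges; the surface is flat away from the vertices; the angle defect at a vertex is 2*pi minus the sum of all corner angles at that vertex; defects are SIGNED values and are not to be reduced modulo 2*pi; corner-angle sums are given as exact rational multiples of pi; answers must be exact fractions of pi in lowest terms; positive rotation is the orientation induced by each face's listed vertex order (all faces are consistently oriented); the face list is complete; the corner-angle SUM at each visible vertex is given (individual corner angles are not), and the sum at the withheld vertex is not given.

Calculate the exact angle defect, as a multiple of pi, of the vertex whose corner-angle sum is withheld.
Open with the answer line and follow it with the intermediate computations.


Answer: defect(P0) = -pi/8

V = 6, E = 12, F = 8; chi = V - E + F = 2
Gauss-Bonnet: total defect = 2*pi*chi = 4*pi; visible defects sum to (33/8)*pi


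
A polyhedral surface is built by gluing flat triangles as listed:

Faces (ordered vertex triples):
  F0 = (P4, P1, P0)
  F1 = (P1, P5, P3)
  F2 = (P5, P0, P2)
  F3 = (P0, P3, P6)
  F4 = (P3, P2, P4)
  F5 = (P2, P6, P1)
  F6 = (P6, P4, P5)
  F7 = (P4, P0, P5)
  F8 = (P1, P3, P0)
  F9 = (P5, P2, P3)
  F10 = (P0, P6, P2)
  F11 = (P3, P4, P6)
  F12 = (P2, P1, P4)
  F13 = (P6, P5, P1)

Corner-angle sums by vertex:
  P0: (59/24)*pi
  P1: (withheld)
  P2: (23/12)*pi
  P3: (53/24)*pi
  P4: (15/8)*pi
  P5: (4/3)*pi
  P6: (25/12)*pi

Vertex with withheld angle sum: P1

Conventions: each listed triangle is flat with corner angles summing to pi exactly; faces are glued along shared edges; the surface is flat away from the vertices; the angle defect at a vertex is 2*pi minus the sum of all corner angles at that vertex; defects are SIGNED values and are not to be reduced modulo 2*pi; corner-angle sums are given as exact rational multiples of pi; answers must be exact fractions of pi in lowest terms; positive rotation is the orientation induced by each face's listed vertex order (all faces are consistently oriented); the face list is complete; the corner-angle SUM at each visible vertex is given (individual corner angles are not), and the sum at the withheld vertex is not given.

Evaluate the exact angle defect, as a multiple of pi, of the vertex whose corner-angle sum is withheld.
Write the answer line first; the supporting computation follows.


Answer: defect(P1) = -pi/8

V = 7, E = 21, F = 14; chi = V - E + F = 0
Gauss-Bonnet: total defect = 2*pi*chi = 0; visible defects sum to pi/8


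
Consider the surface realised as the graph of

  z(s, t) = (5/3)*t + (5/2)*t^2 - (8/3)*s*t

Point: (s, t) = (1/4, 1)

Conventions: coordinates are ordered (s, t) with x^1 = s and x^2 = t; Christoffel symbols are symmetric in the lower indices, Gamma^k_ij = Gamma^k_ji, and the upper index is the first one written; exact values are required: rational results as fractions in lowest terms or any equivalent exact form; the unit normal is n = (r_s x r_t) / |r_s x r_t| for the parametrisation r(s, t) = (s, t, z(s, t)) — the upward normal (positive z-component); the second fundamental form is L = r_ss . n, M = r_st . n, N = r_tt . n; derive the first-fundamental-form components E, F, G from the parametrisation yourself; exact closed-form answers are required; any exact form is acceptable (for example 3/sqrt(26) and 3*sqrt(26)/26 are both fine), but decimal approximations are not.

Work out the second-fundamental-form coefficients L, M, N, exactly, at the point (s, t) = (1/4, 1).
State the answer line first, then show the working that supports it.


Answer: L = 0, M = -8*sqrt(397)/397, N = 15*sqrt(397)/397

z_s = -8/3, z_t = 6, z_ss = 0, z_st = -8/3, z_tt = 5
E = 73/9, F = -16, G = 37; answer radicand W^2 = 397/9
unnormalised second-form numerators: l = 0, m = -8/3, n = 5; L = l/sqrt(397/9), and similarly M = m/sqrt(W^2), N = n/sqrt(W^2)


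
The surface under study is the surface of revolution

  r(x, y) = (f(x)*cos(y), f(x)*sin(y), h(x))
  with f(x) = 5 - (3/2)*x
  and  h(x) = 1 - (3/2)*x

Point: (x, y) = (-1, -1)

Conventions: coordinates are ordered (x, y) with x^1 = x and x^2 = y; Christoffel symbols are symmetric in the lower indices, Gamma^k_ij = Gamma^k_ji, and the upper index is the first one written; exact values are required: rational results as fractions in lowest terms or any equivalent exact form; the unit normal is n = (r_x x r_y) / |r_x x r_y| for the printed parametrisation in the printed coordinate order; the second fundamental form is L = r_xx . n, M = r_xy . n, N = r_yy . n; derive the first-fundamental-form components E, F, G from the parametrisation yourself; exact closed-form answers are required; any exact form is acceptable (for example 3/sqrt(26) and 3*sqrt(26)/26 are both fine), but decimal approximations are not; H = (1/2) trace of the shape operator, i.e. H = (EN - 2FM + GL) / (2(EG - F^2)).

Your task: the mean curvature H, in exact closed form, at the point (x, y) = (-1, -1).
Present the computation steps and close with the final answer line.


f = 13/2, f' = -3/2, f'' = 0, h' = -3/2, h'' = 0
E = 9/2, F = 0, G = 169/4; answer radicand W^2 = 9/2
unnormalised second-form numerators: l = 0, m = 0, n = -39/4; L = l/sqrt(9/2), and similarly M = m/sqrt(W^2), N = n/sqrt(W^2)
H = (E*n - 2*F*m + G*l) / (2*(EG - F^2)*sqrt(W^2)); E*n - 2*F*m + G*l = -351/8, EG - F^2 = 1521/8, so H = (-3/26)/sqrt(9/2)

Answer: H = -sqrt(2)/26


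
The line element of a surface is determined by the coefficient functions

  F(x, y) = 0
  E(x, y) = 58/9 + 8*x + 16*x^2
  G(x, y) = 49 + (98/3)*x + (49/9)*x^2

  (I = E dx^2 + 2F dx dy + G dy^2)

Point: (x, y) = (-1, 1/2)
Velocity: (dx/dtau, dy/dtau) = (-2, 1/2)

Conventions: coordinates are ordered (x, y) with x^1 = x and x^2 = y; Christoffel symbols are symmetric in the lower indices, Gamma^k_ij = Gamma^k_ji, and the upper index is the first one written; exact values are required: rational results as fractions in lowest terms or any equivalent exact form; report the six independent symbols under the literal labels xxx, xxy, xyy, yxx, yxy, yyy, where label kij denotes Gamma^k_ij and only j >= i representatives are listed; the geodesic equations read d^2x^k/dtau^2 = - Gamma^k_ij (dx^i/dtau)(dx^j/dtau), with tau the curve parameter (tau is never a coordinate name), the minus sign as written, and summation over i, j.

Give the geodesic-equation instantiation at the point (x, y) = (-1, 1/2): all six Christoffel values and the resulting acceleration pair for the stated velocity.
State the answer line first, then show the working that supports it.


Answer: Gamma_xxx = -54/65, Gamma_xxy = 0, Gamma_xyy = -49/65, Gamma_yxx = 0, Gamma_yxy = 1/2, Gamma_yyy = 0; accelerations (d^2x/dtau^2, d^2y/dtau^2) = (913/260, 1)

E = 130/9, F = 0, G = 196/9 at the point
E_x = -24, E_y = 0, F_x = 0, F_y = 0, G_x = 196/9, G_y = 0
EG - F^2 = 25480/81;  g^inv = (81/25480) * [[196/9, 0], [0, 130/9]]
first-kind symbols [ij,l] = (1/2)(d_i g_jl + d_j g_il - d_l g_ij): [xx,x] = E_x/2 = -12, [xx,y] = F_x - E_y/2 = 0, [xy,x] = E_y/2 = 0, [xy,y] = G_x/2 = 98/9, [yy,x] = F_y - G_x/2 = -98/9, [yy,y] = G_y/2 = 0
Gamma^x_ij = (G*[ij,x] - F*[ij,y])/(EG - F^2), Gamma^y_ij = (E*[ij,y] - F*[ij,x])/(EG - F^2)
Gamma_xxx = -54/65, Gamma_xxy = 0, Gamma_xyy = -49/65, Gamma_yxx = 0, Gamma_yxy = 1/2, Gamma_yyy = 0
d^2x/dtau^2 = -(Gamma_xxx*(-2)^2 + 2*Gamma_xxy*(-2)*(1/2) + Gamma_xyy*(1/2)^2) = 913/260
d^2y/dtau^2 = -(Gamma_yxx*(-2)^2 + 2*Gamma_yxy*(-2)*(1/2) + Gamma_yyy*(1/2)^2) = 1


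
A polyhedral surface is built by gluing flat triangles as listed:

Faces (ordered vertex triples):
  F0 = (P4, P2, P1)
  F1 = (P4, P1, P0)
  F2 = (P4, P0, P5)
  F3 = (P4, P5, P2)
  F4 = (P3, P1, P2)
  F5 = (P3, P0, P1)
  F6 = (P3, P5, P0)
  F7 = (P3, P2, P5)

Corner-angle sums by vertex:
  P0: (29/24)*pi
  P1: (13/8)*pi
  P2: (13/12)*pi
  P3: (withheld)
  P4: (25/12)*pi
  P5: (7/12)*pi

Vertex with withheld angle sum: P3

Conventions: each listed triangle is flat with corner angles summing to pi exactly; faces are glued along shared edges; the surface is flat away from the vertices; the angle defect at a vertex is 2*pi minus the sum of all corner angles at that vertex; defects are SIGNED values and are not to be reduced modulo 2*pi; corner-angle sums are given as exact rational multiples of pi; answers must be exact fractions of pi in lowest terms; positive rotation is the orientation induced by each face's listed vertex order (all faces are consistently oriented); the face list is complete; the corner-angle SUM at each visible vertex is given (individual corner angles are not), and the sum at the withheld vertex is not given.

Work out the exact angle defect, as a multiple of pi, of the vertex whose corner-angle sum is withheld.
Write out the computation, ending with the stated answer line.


V = 6, E = 12, F = 8; chi = V - E + F = 2
Gauss-Bonnet: total defect = 2*pi*chi = 4*pi; visible defects sum to (41/12)*pi

Answer: defect(P3) = (7/12)*pi


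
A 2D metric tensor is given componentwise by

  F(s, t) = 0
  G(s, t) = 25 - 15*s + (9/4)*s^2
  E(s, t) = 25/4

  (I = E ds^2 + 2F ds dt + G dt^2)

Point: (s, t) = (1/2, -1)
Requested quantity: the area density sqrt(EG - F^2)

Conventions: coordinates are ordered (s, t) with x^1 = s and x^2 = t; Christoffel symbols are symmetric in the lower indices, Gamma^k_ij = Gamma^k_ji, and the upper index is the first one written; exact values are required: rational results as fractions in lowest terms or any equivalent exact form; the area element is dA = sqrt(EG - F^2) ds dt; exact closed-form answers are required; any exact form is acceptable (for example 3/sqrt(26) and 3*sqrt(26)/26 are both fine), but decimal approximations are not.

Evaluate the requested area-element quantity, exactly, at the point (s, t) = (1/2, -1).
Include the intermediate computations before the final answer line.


E = 25/4, F = 0, G = 289/16; EG - F^2 = 7225/64

Answer: sqrt(EG - F^2) = 85/8


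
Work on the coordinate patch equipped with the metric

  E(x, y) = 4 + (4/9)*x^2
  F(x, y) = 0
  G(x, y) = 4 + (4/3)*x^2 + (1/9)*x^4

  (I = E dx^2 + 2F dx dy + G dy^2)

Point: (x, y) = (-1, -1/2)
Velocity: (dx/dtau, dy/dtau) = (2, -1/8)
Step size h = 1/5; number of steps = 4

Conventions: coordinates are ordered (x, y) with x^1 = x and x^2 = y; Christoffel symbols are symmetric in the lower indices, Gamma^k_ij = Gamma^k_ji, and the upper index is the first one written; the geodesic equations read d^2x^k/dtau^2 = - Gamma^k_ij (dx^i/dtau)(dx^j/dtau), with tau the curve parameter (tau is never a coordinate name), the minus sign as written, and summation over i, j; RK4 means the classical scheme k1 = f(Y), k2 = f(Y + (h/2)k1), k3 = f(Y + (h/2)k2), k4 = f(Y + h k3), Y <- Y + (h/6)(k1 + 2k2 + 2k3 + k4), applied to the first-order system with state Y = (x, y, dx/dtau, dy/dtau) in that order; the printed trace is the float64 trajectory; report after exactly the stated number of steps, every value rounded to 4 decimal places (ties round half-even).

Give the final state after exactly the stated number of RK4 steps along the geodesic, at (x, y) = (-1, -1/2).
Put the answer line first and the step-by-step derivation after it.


Answer: x = 0.6620, y = -0.6256, dx/dtau = 2.0578, dy/dtau = -0.1478

f(Y) = (dx/dtau, dy/dtau, -Gamma^x_ij Y'^i Y'^j, -Gamma^y_ij Y'^i Y'^j) with the Gammas evaluated at the stage position; h = 0.200000; intermediate values shown to 6 dp
step 0: x = -1.0000, y = -0.5000, dx/dtau = 2.0000, dy/dtau = -0.1250
step 1:
  k1: at (x, y) = (-1.000000, -0.500000), (dx/dtau, dy/dtau) = (2.000000, -0.125000); Gamma_xxx = -0.100000, Gamma_xxy = 0.000000, Gamma_xyy = 0.350000, Gamma_yxx = 0.000000, Gamma_yxy = -0.285714, Gamma_yyy = 0.000000; k1 = (2.000000, -0.125000, 0.394531, -0.142857)
  k2: at (x, y) = (-0.800000, -0.512500), (dx/dtau, dy/dtau) = (2.039453, -0.139286); Gamma_xxx = -0.082988, Gamma_xxy = 0.000000, Gamma_xyy = 0.275519, Gamma_yxx = 0.000000, Gamma_yxy = -0.240964, Gamma_yyy = 0.000000; k2 = (2.039453, -0.139286, 0.339831, -0.136900)
  k3: at (x, y) = (-0.796055, -0.513929), (dx/dtau, dy/dtau) = (2.033983, -0.138690); Gamma_xxx = -0.082632, Gamma_xxy = 0.000000, Gamma_xyy = 0.274079, Gamma_yxx = 0.000000, Gamma_yxy = -0.240003, Gamma_yyy = 0.000000; k3 = (2.033983, -0.138690, 0.336585, -0.135406)
  k4: at (x, y) = (-0.593203, -0.527738), (dx/dtau, dy/dtau) = (2.067317, -0.152081); Gamma_xxx = -0.063431, Gamma_xxy = 0.000000, Gamma_xyy = 0.201455, Gamma_yxx = 0.000000, Gamma_yxy = -0.186780, Gamma_yyy = 0.000000; k4 = (2.067317, -0.152081, 0.266434, -0.117447)
  Y <- Y + (h/6)(k1 + 2k2 + 2k3 + k4): x = -0.5929, y = -0.5278, dx/dtau = 2.0671, dy/dtau = -0.1518
step 2:
  k1: at (x, y) = (-0.592860, -0.527768), (dx/dtau, dy/dtau) = (2.067127, -0.151831); Gamma_xxx = -0.063397, Gamma_xxy = 0.000000, Gamma_xyy = 0.201334, Gamma_yxx = 0.000000, Gamma_yxy = -0.186684, Gamma_yyy = 0.000000; k1 = (2.067127, -0.151831, 0.266257, -0.117183)
  k2: at (x, y) = (-0.386148, -0.542951), (dx/dtau, dy/dtau) = (2.093752, -0.163549); Gamma_xxx = -0.042206, Gamma_xxy = 0.000000, Gamma_xyy = 0.129765, Gamma_yxx = 0.000000, Gamma_yxy = -0.125595, Gamma_yyy = 0.000000; k2 = (2.093752, -0.163549, 0.181552, -0.086015)
  k3: at (x, y) = (-0.383485, -0.544123), (dx/dtau, dy/dtau) = (2.085282, -0.160432); Gamma_xxx = -0.041924, Gamma_xxy = 0.000000, Gamma_xyy = 0.128856, Gamma_yxx = 0.000000, Gamma_yxy = -0.124770, Gamma_yyy = 0.000000; k3 = (2.085282, -0.160432, 0.178988, -0.083483)
  k4: at (x, y) = (-0.175804, -0.559854), (dx/dtau, dy/dtau) = (2.102924, -0.168527); Gamma_xxx = -0.019467, Gamma_xxy = 0.000000, Gamma_xyy = 0.058702, Gamma_yxx = 0.000000, Gamma_yxy = -0.058301, Gamma_yyy = 0.000000; k4 = (2.102924, -0.168527, 0.084421, -0.041324)
  Y <- Y + (h/6)(k1 + 2k2 + 2k3 + k4): x = -0.1753, y = -0.5600, dx/dtau = 2.1029, dy/dtau = -0.1684
step 3:
  k1: at (x, y) = (-0.175256, -0.560045), (dx/dtau, dy/dtau) = (2.102852, -0.168414); Gamma_xxx = -0.019407, Gamma_xxy = 0.000000, Gamma_xyy = 0.058518, Gamma_yxx = 0.000000, Gamma_yxy = -0.058121, Gamma_yyy = 0.000000; k1 = (2.102852, -0.168414, 0.084156, -0.041167)
  k2: at (x, y) = (0.035029, -0.576886), (dx/dtau, dy/dtau) = (2.111267, -0.172531); Gamma_xxx = 0.003892, Gamma_xxy = 0.000000, Gamma_xyy = -0.011677, Gamma_yxx = 0.000000, Gamma_yxy = 0.011674, Gamma_yyy = 0.000000; k2 = (2.111267, -0.172531, -0.016999, 0.008505)
  k3: at (x, y) = (0.035870, -0.577298), (dx/dtau, dy/dtau) = (2.101152, -0.167563); Gamma_xxx = 0.003985, Gamma_xxy = 0.000000, Gamma_xyy = -0.011958, Gamma_yxx = 0.000000, Gamma_yxy = 0.011954, Gamma_yyy = 0.000000; k3 = (2.101152, -0.167563, -0.017257, 0.008418)
  k4: at (x, y) = (0.244974, -0.593558), (dx/dtau, dy/dtau) = (2.099400, -0.166730); Gamma_xxx = 0.027039, Gamma_xxy = 0.000000, Gamma_xyy = -0.081928, Gamma_yxx = 0.000000, Gamma_yxy = 0.080849, Gamma_yyy = 0.000000; k4 = (2.099400, -0.166730, -0.116897, 0.056600)
  Y <- Y + (h/6)(k1 + 2k2 + 2k3 + k4): x = 0.2456, y = -0.5939, dx/dtau = 2.0995, dy/dtau = -0.1668
step 4:
  k1: at (x, y) = (0.245647, -0.593889), (dx/dtau, dy/dtau) = (2.099477, -0.166771); Gamma_xxx = 0.027112, Gamma_xxy = 0.000000, Gamma_xyy = -0.082155, Gamma_yxx = 0.000000, Gamma_yxy = 0.081067, Gamma_yyy = 0.000000; k1 = (2.099477, -0.166771, -0.117221, 0.056768)
  k2: at (x, y) = (0.455594, -0.610567), (dx/dtau, dy/dtau) = (2.087755, -0.161095); Gamma_xxx = 0.049480, Gamma_xxy = 0.000000, Gamma_xyy = -0.153577, Gamma_yxx = 0.000000, Gamma_yxy = 0.146787, Gamma_yyy = 0.000000; k2 = (2.087755, -0.161095, -0.211686, 0.098736)
  k3: at (x, y) = (0.454422, -0.609999), (dx/dtau, dy/dtau) = (2.078308, -0.156898); Gamma_xxx = 0.049359, Gamma_xxy = 0.000000, Gamma_xyy = -0.153173, Gamma_yxx = 0.000000, Gamma_yxy = 0.146434, Gamma_yyy = 0.000000; k3 = (2.078308, -0.156898, -0.209428, 0.095499)
  k4: at (x, y) = (0.661308, -0.625269), (dx/dtau, dy/dtau) = (2.057591, -0.147672); Gamma_xxx = 0.070074, Gamma_xxy = 0.000000, Gamma_xyy = -0.225544, Gamma_yxx = 0.000000, Gamma_yxy = 0.205460, Gamma_yyy = 0.000000; k4 = (2.057591, -0.147672, -0.291751, 0.124857)
  Y <- Y + (h/6)(k1 + 2k2 + 2k3 + k4): x = 0.6620, y = -0.6256, dx/dtau = 2.0578, dy/dtau = -0.1478
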